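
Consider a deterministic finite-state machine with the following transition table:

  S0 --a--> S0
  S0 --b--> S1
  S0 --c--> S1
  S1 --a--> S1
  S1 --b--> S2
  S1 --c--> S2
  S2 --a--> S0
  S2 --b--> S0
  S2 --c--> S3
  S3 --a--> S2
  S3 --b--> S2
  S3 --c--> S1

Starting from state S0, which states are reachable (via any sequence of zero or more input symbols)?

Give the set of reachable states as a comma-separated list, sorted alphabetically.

BFS from S0:
  visit S0: S0--a-->S0 (seen), S0--b-->S1 (new), S0--c-->S1 (seen)
  visit S1: S1--a-->S1 (seen), S1--b-->S2 (new), S1--c-->S2 (seen)
  visit S2: S2--a-->S0 (seen), S2--b-->S0 (seen), S2--c-->S3 (new)
  visit S3: S3--a-->S2 (seen), S3--b-->S2 (seen), S3--c-->S1 (seen)

Answer: S0, S1, S2, S3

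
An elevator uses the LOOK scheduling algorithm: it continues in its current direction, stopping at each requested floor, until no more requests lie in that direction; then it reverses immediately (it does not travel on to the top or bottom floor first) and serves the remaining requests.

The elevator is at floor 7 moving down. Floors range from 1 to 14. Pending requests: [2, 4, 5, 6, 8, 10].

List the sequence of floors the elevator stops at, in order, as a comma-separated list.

Current: 7, moving DOWN
Serve below first (descending): [6, 5, 4, 2]
Then reverse, serve above (ascending): [8, 10]

Answer: 6, 5, 4, 2, 8, 10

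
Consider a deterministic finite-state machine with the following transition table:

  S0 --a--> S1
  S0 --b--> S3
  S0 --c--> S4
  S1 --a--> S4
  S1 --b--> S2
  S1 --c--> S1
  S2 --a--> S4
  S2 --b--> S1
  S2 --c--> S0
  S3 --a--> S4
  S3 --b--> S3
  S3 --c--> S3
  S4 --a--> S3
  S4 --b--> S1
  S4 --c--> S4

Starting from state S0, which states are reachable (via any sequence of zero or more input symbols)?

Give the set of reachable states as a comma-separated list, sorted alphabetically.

BFS from S0:
  visit S0: S0--a-->S1 (new), S0--b-->S3 (new), S0--c-->S4 (new)
  visit S1: S1--a-->S4 (seen), S1--b-->S2 (new), S1--c-->S1 (seen)
  visit S3: S3--a-->S4 (seen), S3--b-->S3 (seen), S3--c-->S3 (seen)
  visit S4: S4--a-->S3 (seen), S4--b-->S1 (seen), S4--c-->S4 (seen)
  visit S2: S2--a-->S4 (seen), S2--b-->S1 (seen), S2--c-->S0 (seen)

Answer: S0, S1, S2, S3, S4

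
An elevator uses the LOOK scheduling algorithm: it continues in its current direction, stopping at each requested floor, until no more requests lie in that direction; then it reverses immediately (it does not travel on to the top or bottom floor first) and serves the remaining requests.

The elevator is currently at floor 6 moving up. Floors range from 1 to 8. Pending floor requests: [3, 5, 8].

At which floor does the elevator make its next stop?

Answer: 8

Derivation:
Current floor: 6, direction: up
Requests above: [8]
Requests below: [3, 5]
Moving up and requests lie above → nearest above is min([8]) = 8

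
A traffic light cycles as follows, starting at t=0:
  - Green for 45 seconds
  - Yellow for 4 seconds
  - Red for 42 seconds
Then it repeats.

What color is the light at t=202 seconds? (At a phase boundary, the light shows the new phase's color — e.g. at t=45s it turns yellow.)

Answer: green

Derivation:
Cycle length = 45 + 4 + 42 = 91s
t = 202, phase_t = 202 mod 91 = 20
20 < 45 (green end) → GREEN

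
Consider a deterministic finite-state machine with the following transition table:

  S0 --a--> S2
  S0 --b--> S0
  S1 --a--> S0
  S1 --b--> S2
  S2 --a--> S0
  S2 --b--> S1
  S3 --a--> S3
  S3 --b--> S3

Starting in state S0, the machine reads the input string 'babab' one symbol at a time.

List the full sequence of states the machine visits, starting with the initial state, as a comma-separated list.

Start: S0
  read 'b': S0 --b--> S0
  read 'a': S0 --a--> S2
  read 'b': S2 --b--> S1
  read 'a': S1 --a--> S0
  read 'b': S0 --b--> S0

Answer: S0, S0, S2, S1, S0, S0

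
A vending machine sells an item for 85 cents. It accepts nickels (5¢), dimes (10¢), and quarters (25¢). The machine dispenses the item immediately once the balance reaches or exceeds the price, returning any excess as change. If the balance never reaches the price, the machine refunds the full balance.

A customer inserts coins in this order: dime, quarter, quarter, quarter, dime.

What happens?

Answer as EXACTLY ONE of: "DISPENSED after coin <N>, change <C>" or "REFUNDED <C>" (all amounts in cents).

Answer: DISPENSED after coin 4, change 0

Derivation:
Price: 85¢
Coin 1 (dime, 10¢): balance = 10¢
Coin 2 (quarter, 25¢): balance = 35¢
Coin 3 (quarter, 25¢): balance = 60¢
Coin 4 (quarter, 25¢): balance = 85¢
  → balance >= price → DISPENSE, change = 85 - 85 = 0¢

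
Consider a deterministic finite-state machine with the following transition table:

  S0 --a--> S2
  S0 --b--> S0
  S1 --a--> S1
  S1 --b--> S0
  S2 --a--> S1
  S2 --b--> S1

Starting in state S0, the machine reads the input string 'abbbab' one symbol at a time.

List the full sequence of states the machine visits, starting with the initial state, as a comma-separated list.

Answer: S0, S2, S1, S0, S0, S2, S1

Derivation:
Start: S0
  read 'a': S0 --a--> S2
  read 'b': S2 --b--> S1
  read 'b': S1 --b--> S0
  read 'b': S0 --b--> S0
  read 'a': S0 --a--> S2
  read 'b': S2 --b--> S1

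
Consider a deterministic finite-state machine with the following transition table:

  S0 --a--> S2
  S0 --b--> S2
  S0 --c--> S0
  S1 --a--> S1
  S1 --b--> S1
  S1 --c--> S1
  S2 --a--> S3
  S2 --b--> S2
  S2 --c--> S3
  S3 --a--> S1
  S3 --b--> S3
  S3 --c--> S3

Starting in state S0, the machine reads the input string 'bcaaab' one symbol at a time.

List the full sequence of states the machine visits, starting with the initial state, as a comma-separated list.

Start: S0
  read 'b': S0 --b--> S2
  read 'c': S2 --c--> S3
  read 'a': S3 --a--> S1
  read 'a': S1 --a--> S1
  read 'a': S1 --a--> S1
  read 'b': S1 --b--> S1

Answer: S0, S2, S3, S1, S1, S1, S1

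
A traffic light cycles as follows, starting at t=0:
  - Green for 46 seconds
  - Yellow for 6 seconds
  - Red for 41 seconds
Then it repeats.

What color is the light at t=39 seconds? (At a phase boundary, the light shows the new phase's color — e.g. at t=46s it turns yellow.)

Cycle length = 46 + 6 + 41 = 93s
t = 39, phase_t = 39 mod 93 = 39
39 < 46 (green end) → GREEN

Answer: green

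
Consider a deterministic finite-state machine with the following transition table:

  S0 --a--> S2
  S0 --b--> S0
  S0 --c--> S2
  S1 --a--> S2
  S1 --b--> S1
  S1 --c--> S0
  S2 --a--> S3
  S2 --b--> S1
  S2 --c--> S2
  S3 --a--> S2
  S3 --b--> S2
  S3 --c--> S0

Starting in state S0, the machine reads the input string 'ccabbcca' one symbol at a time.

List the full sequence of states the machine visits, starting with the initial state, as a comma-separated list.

Start: S0
  read 'c': S0 --c--> S2
  read 'c': S2 --c--> S2
  read 'a': S2 --a--> S3
  read 'b': S3 --b--> S2
  read 'b': S2 --b--> S1
  read 'c': S1 --c--> S0
  read 'c': S0 --c--> S2
  read 'a': S2 --a--> S3

Answer: S0, S2, S2, S3, S2, S1, S0, S2, S3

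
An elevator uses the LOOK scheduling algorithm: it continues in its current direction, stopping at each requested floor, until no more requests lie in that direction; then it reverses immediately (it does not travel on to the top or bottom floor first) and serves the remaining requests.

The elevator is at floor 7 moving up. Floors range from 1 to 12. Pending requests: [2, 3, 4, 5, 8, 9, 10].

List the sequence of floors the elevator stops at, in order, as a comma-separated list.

Current: 7, moving UP
Serve above first (ascending): [8, 9, 10]
Then reverse, serve below (descending): [5, 4, 3, 2]

Answer: 8, 9, 10, 5, 4, 3, 2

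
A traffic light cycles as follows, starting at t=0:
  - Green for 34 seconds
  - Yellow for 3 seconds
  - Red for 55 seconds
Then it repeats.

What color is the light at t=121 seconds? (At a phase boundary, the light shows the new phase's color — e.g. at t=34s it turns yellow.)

Cycle length = 34 + 3 + 55 = 92s
t = 121, phase_t = 121 mod 92 = 29
29 < 34 (green end) → GREEN

Answer: green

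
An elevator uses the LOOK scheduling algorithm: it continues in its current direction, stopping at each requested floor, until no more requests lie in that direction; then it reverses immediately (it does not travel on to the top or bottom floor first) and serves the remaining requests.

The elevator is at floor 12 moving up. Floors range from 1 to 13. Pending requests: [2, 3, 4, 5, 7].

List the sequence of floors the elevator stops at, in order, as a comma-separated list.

Answer: 7, 5, 4, 3, 2

Derivation:
Current: 12, moving UP
Serve above first (ascending): []
Then reverse, serve below (descending): [7, 5, 4, 3, 2]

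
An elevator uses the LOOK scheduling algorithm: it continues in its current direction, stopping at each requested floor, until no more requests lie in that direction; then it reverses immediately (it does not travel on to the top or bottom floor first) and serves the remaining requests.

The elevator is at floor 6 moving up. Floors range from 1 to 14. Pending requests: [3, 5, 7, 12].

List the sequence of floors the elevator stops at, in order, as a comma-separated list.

Answer: 7, 12, 5, 3

Derivation:
Current: 6, moving UP
Serve above first (ascending): [7, 12]
Then reverse, serve below (descending): [5, 3]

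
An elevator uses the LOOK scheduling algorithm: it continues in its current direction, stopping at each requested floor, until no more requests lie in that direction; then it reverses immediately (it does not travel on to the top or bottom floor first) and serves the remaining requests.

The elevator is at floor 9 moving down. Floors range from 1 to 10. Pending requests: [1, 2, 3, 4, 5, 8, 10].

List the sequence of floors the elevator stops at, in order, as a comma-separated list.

Answer: 8, 5, 4, 3, 2, 1, 10

Derivation:
Current: 9, moving DOWN
Serve below first (descending): [8, 5, 4, 3, 2, 1]
Then reverse, serve above (ascending): [10]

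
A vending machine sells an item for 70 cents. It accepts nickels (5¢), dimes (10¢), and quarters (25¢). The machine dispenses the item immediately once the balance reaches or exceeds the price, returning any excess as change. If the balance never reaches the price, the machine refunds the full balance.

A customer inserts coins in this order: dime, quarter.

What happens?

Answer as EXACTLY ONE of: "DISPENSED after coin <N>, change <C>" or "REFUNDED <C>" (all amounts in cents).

Price: 70¢
Coin 1 (dime, 10¢): balance = 10¢
Coin 2 (quarter, 25¢): balance = 35¢
All coins inserted, balance 35¢ < price 70¢ → REFUND 35¢

Answer: REFUNDED 35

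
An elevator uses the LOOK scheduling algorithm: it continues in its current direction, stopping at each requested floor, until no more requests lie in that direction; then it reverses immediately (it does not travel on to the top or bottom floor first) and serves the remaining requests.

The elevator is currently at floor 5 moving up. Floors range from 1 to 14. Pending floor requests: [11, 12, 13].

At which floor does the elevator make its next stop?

Current floor: 5, direction: up
Requests above: [11, 12, 13]
Requests below: []
Moving up and requests lie above → nearest above is min([11, 12, 13]) = 11

Answer: 11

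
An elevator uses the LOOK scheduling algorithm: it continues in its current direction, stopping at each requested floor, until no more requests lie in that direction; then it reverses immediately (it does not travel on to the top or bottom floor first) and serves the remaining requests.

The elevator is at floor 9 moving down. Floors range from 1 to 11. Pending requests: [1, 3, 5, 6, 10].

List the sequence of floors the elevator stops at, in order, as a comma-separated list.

Answer: 6, 5, 3, 1, 10

Derivation:
Current: 9, moving DOWN
Serve below first (descending): [6, 5, 3, 1]
Then reverse, serve above (ascending): [10]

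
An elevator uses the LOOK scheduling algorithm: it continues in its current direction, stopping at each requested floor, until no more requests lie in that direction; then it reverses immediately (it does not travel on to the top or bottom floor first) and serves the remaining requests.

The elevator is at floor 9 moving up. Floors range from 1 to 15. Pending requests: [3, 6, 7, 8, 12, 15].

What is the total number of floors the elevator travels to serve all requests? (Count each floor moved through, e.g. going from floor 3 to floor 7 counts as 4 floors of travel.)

Answer: 18

Derivation:
Start at floor 9 moving up, LOOK stop order: [12, 15, 8, 7, 6, 3]
  9 → 12: |12-9| = 3, total = 3
  12 → 15: |15-12| = 3, total = 6
  15 → 8: |8-15| = 7, total = 13
  8 → 7: |7-8| = 1, total = 14
  7 → 6: |6-7| = 1, total = 15
  6 → 3: |3-6| = 3, total = 18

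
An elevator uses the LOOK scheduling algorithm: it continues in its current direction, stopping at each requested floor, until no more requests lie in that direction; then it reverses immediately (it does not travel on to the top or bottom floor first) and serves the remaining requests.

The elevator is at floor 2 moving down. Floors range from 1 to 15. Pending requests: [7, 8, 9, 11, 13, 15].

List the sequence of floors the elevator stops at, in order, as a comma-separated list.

Current: 2, moving DOWN
Serve below first (descending): []
Then reverse, serve above (ascending): [7, 8, 9, 11, 13, 15]

Answer: 7, 8, 9, 11, 13, 15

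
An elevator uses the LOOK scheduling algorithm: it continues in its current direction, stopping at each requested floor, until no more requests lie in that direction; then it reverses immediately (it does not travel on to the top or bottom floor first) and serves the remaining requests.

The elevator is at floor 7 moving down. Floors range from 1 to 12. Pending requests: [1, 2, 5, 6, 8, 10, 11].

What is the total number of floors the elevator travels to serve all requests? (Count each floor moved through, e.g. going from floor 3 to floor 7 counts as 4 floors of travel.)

Start at floor 7 moving down, LOOK stop order: [6, 5, 2, 1, 8, 10, 11]
  7 → 6: |6-7| = 1, total = 1
  6 → 5: |5-6| = 1, total = 2
  5 → 2: |2-5| = 3, total = 5
  2 → 1: |1-2| = 1, total = 6
  1 → 8: |8-1| = 7, total = 13
  8 → 10: |10-8| = 2, total = 15
  10 → 11: |11-10| = 1, total = 16

Answer: 16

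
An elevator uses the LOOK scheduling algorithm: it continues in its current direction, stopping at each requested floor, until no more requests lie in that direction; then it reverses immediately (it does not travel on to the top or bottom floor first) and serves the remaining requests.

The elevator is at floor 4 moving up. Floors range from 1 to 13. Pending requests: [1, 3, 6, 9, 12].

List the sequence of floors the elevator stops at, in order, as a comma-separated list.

Current: 4, moving UP
Serve above first (ascending): [6, 9, 12]
Then reverse, serve below (descending): [3, 1]

Answer: 6, 9, 12, 3, 1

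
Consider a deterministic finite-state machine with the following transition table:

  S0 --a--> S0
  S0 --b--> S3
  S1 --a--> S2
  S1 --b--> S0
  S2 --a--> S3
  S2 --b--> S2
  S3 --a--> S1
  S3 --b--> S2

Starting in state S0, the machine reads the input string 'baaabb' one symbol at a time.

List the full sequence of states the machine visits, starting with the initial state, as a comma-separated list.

Answer: S0, S3, S1, S2, S3, S2, S2

Derivation:
Start: S0
  read 'b': S0 --b--> S3
  read 'a': S3 --a--> S1
  read 'a': S1 --a--> S2
  read 'a': S2 --a--> S3
  read 'b': S3 --b--> S2
  read 'b': S2 --b--> S2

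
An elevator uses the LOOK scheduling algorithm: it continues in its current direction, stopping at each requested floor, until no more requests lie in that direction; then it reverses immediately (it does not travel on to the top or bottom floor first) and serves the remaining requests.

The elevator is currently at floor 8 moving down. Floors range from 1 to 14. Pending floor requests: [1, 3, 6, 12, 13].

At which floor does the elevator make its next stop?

Answer: 6

Derivation:
Current floor: 8, direction: down
Requests above: [12, 13]
Requests below: [1, 3, 6]
Moving down and requests lie below → nearest below is max([1, 3, 6]) = 6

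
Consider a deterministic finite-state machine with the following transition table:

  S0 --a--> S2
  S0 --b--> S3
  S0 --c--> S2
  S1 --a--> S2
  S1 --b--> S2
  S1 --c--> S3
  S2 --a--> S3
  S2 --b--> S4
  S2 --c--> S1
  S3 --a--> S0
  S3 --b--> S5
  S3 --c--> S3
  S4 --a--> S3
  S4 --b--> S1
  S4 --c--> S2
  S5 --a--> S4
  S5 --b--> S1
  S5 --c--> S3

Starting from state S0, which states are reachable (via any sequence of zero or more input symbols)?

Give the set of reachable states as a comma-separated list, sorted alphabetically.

Answer: S0, S1, S2, S3, S4, S5

Derivation:
BFS from S0:
  visit S0: S0--a-->S2 (new), S0--b-->S3 (new), S0--c-->S2 (seen)
  visit S2: S2--a-->S3 (seen), S2--b-->S4 (new), S2--c-->S1 (new)
  visit S3: S3--a-->S0 (seen), S3--b-->S5 (new), S3--c-->S3 (seen)
  visit S4: S4--a-->S3 (seen), S4--b-->S1 (seen), S4--c-->S2 (seen)
  visit S1: S1--a-->S2 (seen), S1--b-->S2 (seen), S1--c-->S3 (seen)
  visit S5: S5--a-->S4 (seen), S5--b-->S1 (seen), S5--c-->S3 (seen)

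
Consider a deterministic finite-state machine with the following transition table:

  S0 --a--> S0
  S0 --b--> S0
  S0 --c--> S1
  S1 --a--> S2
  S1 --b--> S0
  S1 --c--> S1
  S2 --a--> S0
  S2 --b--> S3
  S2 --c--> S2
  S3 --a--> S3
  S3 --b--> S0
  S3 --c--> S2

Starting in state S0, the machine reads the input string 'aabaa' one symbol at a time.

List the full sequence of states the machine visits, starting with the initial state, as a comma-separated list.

Start: S0
  read 'a': S0 --a--> S0
  read 'a': S0 --a--> S0
  read 'b': S0 --b--> S0
  read 'a': S0 --a--> S0
  read 'a': S0 --a--> S0

Answer: S0, S0, S0, S0, S0, S0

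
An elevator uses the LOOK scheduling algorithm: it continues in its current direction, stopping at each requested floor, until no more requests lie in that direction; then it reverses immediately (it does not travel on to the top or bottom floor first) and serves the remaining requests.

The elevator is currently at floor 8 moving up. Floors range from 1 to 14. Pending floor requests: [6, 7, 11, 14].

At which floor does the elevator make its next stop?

Current floor: 8, direction: up
Requests above: [11, 14]
Requests below: [6, 7]
Moving up and requests lie above → nearest above is min([11, 14]) = 11

Answer: 11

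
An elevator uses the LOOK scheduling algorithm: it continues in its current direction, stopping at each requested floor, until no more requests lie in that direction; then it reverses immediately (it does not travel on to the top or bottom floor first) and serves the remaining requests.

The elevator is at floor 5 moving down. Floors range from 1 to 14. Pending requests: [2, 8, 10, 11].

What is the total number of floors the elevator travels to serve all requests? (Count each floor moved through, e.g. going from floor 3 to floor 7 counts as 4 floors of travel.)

Answer: 12

Derivation:
Start at floor 5 moving down, LOOK stop order: [2, 8, 10, 11]
  5 → 2: |2-5| = 3, total = 3
  2 → 8: |8-2| = 6, total = 9
  8 → 10: |10-8| = 2, total = 11
  10 → 11: |11-10| = 1, total = 12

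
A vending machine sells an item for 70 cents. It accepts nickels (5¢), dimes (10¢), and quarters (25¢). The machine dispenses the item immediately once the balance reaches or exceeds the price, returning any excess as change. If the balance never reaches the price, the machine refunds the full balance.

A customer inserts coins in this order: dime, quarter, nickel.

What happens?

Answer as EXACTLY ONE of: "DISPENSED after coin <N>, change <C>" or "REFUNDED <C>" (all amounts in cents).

Answer: REFUNDED 40

Derivation:
Price: 70¢
Coin 1 (dime, 10¢): balance = 10¢
Coin 2 (quarter, 25¢): balance = 35¢
Coin 3 (nickel, 5¢): balance = 40¢
All coins inserted, balance 40¢ < price 70¢ → REFUND 40¢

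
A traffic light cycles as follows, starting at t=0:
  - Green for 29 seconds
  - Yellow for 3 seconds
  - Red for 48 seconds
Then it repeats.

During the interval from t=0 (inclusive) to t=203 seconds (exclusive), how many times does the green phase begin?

Answer: 3

Derivation:
Cycle = 29+3+48 = 80s
green phase starts at t = k*80 + 0 for k=0,1,2,...
Need k*80+0 < 203 → k < 2.538
k ∈ {0, ..., 2} → 3 starts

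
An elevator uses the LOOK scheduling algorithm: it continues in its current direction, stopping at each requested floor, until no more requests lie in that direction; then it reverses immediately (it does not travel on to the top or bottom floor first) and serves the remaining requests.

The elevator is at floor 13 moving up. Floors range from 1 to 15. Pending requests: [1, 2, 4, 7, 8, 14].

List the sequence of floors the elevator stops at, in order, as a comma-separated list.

Answer: 14, 8, 7, 4, 2, 1

Derivation:
Current: 13, moving UP
Serve above first (ascending): [14]
Then reverse, serve below (descending): [8, 7, 4, 2, 1]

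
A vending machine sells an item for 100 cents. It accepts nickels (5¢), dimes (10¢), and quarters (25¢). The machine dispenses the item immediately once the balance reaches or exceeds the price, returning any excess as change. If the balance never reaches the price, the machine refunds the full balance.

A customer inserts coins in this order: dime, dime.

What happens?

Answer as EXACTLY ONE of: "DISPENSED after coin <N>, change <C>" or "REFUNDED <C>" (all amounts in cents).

Answer: REFUNDED 20

Derivation:
Price: 100¢
Coin 1 (dime, 10¢): balance = 10¢
Coin 2 (dime, 10¢): balance = 20¢
All coins inserted, balance 20¢ < price 100¢ → REFUND 20¢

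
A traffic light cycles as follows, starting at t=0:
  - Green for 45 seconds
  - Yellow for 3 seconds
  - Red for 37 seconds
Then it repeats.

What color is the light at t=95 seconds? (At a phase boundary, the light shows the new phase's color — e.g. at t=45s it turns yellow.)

Cycle length = 45 + 3 + 37 = 85s
t = 95, phase_t = 95 mod 85 = 10
10 < 45 (green end) → GREEN

Answer: green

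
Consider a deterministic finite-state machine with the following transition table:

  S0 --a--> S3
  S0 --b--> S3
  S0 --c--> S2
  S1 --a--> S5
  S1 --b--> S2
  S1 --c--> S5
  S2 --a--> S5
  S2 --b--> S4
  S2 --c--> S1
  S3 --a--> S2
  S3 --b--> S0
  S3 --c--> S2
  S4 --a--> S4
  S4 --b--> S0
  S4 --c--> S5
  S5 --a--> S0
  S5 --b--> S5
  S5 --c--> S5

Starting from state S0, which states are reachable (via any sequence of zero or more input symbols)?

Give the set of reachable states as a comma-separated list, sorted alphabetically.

Answer: S0, S1, S2, S3, S4, S5

Derivation:
BFS from S0:
  visit S0: S0--a-->S3 (new), S0--b-->S3 (seen), S0--c-->S2 (new)
  visit S3: S3--a-->S2 (seen), S3--b-->S0 (seen), S3--c-->S2 (seen)
  visit S2: S2--a-->S5 (new), S2--b-->S4 (new), S2--c-->S1 (new)
  visit S5: S5--a-->S0 (seen), S5--b-->S5 (seen), S5--c-->S5 (seen)
  visit S4: S4--a-->S4 (seen), S4--b-->S0 (seen), S4--c-->S5 (seen)
  visit S1: S1--a-->S5 (seen), S1--b-->S2 (seen), S1--c-->S5 (seen)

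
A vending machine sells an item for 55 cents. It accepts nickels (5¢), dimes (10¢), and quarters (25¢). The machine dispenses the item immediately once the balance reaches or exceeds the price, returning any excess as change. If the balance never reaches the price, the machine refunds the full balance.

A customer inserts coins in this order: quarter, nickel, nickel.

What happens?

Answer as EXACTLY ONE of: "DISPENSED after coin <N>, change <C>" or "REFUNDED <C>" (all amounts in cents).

Price: 55¢
Coin 1 (quarter, 25¢): balance = 25¢
Coin 2 (nickel, 5¢): balance = 30¢
Coin 3 (nickel, 5¢): balance = 35¢
All coins inserted, balance 35¢ < price 55¢ → REFUND 35¢

Answer: REFUNDED 35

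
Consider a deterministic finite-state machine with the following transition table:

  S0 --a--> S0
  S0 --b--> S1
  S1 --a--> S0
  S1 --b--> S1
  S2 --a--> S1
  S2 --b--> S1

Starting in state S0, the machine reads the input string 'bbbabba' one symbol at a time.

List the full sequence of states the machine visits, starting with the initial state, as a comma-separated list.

Answer: S0, S1, S1, S1, S0, S1, S1, S0

Derivation:
Start: S0
  read 'b': S0 --b--> S1
  read 'b': S1 --b--> S1
  read 'b': S1 --b--> S1
  read 'a': S1 --a--> S0
  read 'b': S0 --b--> S1
  read 'b': S1 --b--> S1
  read 'a': S1 --a--> S0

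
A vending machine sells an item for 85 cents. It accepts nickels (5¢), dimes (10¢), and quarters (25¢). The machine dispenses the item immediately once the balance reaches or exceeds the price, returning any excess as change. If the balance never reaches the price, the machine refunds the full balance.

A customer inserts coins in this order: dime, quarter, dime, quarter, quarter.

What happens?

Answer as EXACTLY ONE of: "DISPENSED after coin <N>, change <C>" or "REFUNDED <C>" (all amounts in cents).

Price: 85¢
Coin 1 (dime, 10¢): balance = 10¢
Coin 2 (quarter, 25¢): balance = 35¢
Coin 3 (dime, 10¢): balance = 45¢
Coin 4 (quarter, 25¢): balance = 70¢
Coin 5 (quarter, 25¢): balance = 95¢
  → balance >= price → DISPENSE, change = 95 - 85 = 10¢

Answer: DISPENSED after coin 5, change 10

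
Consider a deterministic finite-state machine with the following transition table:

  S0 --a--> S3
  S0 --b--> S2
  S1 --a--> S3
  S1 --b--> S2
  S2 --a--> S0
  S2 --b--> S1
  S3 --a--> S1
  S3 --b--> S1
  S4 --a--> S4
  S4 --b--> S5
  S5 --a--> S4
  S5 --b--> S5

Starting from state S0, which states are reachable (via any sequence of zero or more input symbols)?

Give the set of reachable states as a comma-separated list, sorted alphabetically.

BFS from S0:
  visit S0: S0--a-->S3 (new), S0--b-->S2 (new)
  visit S3: S3--a-->S1 (new), S3--b-->S1 (seen)
  visit S2: S2--a-->S0 (seen), S2--b-->S1 (seen)
  visit S1: S1--a-->S3 (seen), S1--b-->S2 (seen)

Answer: S0, S1, S2, S3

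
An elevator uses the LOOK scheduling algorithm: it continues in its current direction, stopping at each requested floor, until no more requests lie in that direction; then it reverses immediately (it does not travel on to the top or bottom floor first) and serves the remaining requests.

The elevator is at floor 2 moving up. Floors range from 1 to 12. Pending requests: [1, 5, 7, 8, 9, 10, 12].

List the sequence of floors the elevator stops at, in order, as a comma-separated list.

Answer: 5, 7, 8, 9, 10, 12, 1

Derivation:
Current: 2, moving UP
Serve above first (ascending): [5, 7, 8, 9, 10, 12]
Then reverse, serve below (descending): [1]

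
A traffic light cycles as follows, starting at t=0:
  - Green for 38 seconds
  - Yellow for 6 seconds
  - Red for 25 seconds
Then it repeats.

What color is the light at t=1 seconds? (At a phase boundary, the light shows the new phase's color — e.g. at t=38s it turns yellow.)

Cycle length = 38 + 6 + 25 = 69s
t = 1, phase_t = 1 mod 69 = 1
1 < 38 (green end) → GREEN

Answer: green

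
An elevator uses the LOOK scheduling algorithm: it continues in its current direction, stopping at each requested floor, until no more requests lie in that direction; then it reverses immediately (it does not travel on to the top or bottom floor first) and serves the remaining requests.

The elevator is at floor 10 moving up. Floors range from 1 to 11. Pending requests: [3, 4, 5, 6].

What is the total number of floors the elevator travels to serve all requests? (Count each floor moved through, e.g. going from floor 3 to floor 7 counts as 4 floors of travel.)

Answer: 7

Derivation:
Start at floor 10 moving up, LOOK stop order: [6, 5, 4, 3]
  10 → 6: |6-10| = 4, total = 4
  6 → 5: |5-6| = 1, total = 5
  5 → 4: |4-5| = 1, total = 6
  4 → 3: |3-4| = 1, total = 7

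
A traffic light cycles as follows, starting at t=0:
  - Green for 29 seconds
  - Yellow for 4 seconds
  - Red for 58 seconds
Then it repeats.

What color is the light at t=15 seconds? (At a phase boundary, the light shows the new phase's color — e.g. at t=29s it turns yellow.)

Answer: green

Derivation:
Cycle length = 29 + 4 + 58 = 91s
t = 15, phase_t = 15 mod 91 = 15
15 < 29 (green end) → GREEN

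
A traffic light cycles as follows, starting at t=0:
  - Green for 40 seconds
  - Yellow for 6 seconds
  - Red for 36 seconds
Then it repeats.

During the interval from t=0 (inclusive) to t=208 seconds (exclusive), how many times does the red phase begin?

Answer: 2

Derivation:
Cycle = 40+6+36 = 82s
red phase starts at t = k*82 + 46 for k=0,1,2,...
Need k*82+46 < 208 → k < 1.976
k ∈ {0, ..., 1} → 2 starts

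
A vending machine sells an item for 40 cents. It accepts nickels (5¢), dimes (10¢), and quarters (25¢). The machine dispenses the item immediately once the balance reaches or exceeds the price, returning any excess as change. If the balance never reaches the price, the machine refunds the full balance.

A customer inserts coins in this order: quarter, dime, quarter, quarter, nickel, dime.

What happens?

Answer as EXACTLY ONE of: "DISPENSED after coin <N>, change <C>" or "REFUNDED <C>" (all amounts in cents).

Price: 40¢
Coin 1 (quarter, 25¢): balance = 25¢
Coin 2 (dime, 10¢): balance = 35¢
Coin 3 (quarter, 25¢): balance = 60¢
  → balance >= price → DISPENSE, change = 60 - 40 = 20¢

Answer: DISPENSED after coin 3, change 20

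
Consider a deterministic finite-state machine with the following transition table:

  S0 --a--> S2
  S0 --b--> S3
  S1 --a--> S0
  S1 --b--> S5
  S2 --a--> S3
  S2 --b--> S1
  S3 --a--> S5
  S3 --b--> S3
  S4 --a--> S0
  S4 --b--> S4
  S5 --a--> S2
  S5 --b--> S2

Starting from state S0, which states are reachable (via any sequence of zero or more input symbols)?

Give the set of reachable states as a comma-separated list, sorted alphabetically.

BFS from S0:
  visit S0: S0--a-->S2 (new), S0--b-->S3 (new)
  visit S2: S2--a-->S3 (seen), S2--b-->S1 (new)
  visit S3: S3--a-->S5 (new), S3--b-->S3 (seen)
  visit S1: S1--a-->S0 (seen), S1--b-->S5 (seen)
  visit S5: S5--a-->S2 (seen), S5--b-->S2 (seen)

Answer: S0, S1, S2, S3, S5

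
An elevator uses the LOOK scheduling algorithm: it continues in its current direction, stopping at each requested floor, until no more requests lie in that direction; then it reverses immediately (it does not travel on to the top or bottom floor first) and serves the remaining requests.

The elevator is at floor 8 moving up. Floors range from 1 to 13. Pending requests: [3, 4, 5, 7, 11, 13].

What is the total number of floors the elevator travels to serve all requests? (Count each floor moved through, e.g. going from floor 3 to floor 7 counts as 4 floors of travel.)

Start at floor 8 moving up, LOOK stop order: [11, 13, 7, 5, 4, 3]
  8 → 11: |11-8| = 3, total = 3
  11 → 13: |13-11| = 2, total = 5
  13 → 7: |7-13| = 6, total = 11
  7 → 5: |5-7| = 2, total = 13
  5 → 4: |4-5| = 1, total = 14
  4 → 3: |3-4| = 1, total = 15

Answer: 15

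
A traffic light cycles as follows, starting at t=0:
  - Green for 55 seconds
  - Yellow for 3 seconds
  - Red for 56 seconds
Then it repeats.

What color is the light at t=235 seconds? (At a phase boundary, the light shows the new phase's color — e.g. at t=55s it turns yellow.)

Cycle length = 55 + 3 + 56 = 114s
t = 235, phase_t = 235 mod 114 = 7
7 < 55 (green end) → GREEN

Answer: green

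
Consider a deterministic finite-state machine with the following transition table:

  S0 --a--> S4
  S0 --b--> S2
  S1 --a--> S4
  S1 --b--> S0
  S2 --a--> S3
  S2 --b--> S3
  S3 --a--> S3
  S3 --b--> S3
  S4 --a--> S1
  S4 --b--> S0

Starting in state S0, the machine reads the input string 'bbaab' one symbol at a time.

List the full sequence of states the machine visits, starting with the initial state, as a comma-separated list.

Answer: S0, S2, S3, S3, S3, S3

Derivation:
Start: S0
  read 'b': S0 --b--> S2
  read 'b': S2 --b--> S3
  read 'a': S3 --a--> S3
  read 'a': S3 --a--> S3
  read 'b': S3 --b--> S3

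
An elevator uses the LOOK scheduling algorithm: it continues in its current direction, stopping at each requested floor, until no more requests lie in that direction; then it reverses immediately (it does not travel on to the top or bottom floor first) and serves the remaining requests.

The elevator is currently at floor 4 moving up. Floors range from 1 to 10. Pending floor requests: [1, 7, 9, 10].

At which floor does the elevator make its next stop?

Answer: 7

Derivation:
Current floor: 4, direction: up
Requests above: [7, 9, 10]
Requests below: [1]
Moving up and requests lie above → nearest above is min([7, 9, 10]) = 7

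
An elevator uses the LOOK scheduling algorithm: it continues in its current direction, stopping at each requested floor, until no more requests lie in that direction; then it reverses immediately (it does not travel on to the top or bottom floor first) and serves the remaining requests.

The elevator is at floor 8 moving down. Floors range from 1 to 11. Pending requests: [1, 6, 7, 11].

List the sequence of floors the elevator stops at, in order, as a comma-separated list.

Answer: 7, 6, 1, 11

Derivation:
Current: 8, moving DOWN
Serve below first (descending): [7, 6, 1]
Then reverse, serve above (ascending): [11]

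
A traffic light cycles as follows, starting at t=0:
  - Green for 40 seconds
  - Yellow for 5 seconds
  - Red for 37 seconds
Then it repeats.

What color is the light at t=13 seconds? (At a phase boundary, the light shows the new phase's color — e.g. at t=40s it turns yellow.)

Answer: green

Derivation:
Cycle length = 40 + 5 + 37 = 82s
t = 13, phase_t = 13 mod 82 = 13
13 < 40 (green end) → GREEN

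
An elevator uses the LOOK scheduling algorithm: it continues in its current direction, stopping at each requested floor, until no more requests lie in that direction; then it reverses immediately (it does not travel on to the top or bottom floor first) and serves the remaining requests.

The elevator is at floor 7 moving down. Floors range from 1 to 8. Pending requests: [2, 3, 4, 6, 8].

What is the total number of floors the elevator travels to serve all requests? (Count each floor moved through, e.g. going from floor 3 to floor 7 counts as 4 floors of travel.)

Answer: 11

Derivation:
Start at floor 7 moving down, LOOK stop order: [6, 4, 3, 2, 8]
  7 → 6: |6-7| = 1, total = 1
  6 → 4: |4-6| = 2, total = 3
  4 → 3: |3-4| = 1, total = 4
  3 → 2: |2-3| = 1, total = 5
  2 → 8: |8-2| = 6, total = 11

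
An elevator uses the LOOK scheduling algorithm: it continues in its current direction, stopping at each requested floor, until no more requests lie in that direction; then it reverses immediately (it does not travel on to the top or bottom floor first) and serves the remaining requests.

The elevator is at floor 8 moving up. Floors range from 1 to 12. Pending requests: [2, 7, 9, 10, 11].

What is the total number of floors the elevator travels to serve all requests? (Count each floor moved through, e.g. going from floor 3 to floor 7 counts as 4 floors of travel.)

Start at floor 8 moving up, LOOK stop order: [9, 10, 11, 7, 2]
  8 → 9: |9-8| = 1, total = 1
  9 → 10: |10-9| = 1, total = 2
  10 → 11: |11-10| = 1, total = 3
  11 → 7: |7-11| = 4, total = 7
  7 → 2: |2-7| = 5, total = 12

Answer: 12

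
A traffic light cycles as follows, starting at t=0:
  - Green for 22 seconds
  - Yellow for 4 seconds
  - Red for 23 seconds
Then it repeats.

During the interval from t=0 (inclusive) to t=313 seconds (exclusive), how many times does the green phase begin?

Answer: 7

Derivation:
Cycle = 22+4+23 = 49s
green phase starts at t = k*49 + 0 for k=0,1,2,...
Need k*49+0 < 313 → k < 6.388
k ∈ {0, ..., 6} → 7 starts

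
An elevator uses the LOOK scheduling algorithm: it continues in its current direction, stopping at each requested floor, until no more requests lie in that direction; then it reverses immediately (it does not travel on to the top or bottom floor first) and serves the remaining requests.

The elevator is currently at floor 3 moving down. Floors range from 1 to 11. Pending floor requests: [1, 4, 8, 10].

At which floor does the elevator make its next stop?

Current floor: 3, direction: down
Requests above: [4, 8, 10]
Requests below: [1]
Moving down and requests lie below → nearest below is max([1]) = 1

Answer: 1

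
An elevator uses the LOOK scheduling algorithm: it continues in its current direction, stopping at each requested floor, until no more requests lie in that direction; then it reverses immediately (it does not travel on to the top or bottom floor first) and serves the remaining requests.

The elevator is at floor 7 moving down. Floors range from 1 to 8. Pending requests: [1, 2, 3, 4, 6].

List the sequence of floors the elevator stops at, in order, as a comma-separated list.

Current: 7, moving DOWN
Serve below first (descending): [6, 4, 3, 2, 1]
Then reverse, serve above (ascending): []

Answer: 6, 4, 3, 2, 1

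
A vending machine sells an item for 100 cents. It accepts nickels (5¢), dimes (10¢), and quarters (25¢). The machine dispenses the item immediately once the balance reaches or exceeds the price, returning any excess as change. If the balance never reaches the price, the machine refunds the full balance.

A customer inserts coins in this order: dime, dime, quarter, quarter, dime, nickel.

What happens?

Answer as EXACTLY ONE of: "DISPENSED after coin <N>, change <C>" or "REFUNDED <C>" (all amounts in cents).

Answer: REFUNDED 85

Derivation:
Price: 100¢
Coin 1 (dime, 10¢): balance = 10¢
Coin 2 (dime, 10¢): balance = 20¢
Coin 3 (quarter, 25¢): balance = 45¢
Coin 4 (quarter, 25¢): balance = 70¢
Coin 5 (dime, 10¢): balance = 80¢
Coin 6 (nickel, 5¢): balance = 85¢
All coins inserted, balance 85¢ < price 100¢ → REFUND 85¢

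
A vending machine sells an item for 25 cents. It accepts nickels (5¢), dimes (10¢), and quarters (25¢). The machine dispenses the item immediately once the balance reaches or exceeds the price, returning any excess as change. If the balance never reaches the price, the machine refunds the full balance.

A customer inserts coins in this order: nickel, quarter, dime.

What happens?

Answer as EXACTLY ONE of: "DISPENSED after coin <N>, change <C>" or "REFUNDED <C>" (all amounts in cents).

Price: 25¢
Coin 1 (nickel, 5¢): balance = 5¢
Coin 2 (quarter, 25¢): balance = 30¢
  → balance >= price → DISPENSE, change = 30 - 25 = 5¢

Answer: DISPENSED after coin 2, change 5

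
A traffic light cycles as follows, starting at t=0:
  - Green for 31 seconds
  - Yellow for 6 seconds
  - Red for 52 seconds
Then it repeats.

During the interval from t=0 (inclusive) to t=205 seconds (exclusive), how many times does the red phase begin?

Cycle = 31+6+52 = 89s
red phase starts at t = k*89 + 37 for k=0,1,2,...
Need k*89+37 < 205 → k < 1.888
k ∈ {0, ..., 1} → 2 starts

Answer: 2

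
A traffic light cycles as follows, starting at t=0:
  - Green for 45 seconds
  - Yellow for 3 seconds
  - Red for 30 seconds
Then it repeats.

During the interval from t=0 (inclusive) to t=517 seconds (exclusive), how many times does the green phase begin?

Cycle = 45+3+30 = 78s
green phase starts at t = k*78 + 0 for k=0,1,2,...
Need k*78+0 < 517 → k < 6.628
k ∈ {0, ..., 6} → 7 starts

Answer: 7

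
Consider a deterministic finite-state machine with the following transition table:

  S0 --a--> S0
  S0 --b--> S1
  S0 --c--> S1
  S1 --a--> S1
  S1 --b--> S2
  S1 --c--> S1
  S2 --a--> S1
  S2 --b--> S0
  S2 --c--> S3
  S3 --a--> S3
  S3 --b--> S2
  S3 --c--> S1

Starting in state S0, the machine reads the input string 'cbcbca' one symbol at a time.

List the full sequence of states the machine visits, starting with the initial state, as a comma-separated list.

Answer: S0, S1, S2, S3, S2, S3, S3

Derivation:
Start: S0
  read 'c': S0 --c--> S1
  read 'b': S1 --b--> S2
  read 'c': S2 --c--> S3
  read 'b': S3 --b--> S2
  read 'c': S2 --c--> S3
  read 'a': S3 --a--> S3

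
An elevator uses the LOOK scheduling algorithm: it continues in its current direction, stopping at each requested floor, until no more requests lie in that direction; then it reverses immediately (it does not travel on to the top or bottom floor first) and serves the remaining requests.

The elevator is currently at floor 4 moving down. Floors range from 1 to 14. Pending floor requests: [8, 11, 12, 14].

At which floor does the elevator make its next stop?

Answer: 8

Derivation:
Current floor: 4, direction: down
Requests above: [8, 11, 12, 14]
Requests below: []
Moving down but no requests below → reverse; nearest above is min([8, 11, 12, 14]) = 8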